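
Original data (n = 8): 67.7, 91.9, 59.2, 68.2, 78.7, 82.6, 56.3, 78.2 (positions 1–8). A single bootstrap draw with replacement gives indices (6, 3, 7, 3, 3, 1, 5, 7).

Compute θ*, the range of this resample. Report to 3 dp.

Resample values: 82.6, 59.2, 56.3, 59.2, 59.2, 67.7, 78.7, 56.3.
Range = 82.6 − 56.3 = 26.300

θ* = 26.300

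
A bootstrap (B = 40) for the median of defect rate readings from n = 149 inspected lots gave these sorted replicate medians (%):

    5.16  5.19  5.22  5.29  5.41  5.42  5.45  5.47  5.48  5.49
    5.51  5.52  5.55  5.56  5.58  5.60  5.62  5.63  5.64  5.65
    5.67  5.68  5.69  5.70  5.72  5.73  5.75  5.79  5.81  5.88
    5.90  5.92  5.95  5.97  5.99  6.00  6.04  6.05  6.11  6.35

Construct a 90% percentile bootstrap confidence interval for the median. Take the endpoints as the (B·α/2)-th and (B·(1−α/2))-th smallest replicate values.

α = 0.10; lower rank = 40 × 0.050 = 2; upper rank = 40 × 0.950 = 38.
The 2nd smallest replicate is 5.19; the 38th is 6.05.

(5.19, 6.05)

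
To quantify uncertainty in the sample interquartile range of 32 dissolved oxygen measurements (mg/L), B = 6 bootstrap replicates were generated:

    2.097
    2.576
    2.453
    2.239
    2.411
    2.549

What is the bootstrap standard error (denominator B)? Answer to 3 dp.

SE* = 0.170

Bootstrap SE is the standard deviation of the 6 replicate interquartile ranges.
Mean of replicates: (2.097 + 2.576 + 2.453 + 2.239 + 2.411 + 2.549) / 6 = 14.3250 / 6 = 2.3875
Sum of squared deviations: (−0.2905)² + (+0.1885)² + (+0.0655)² + (−0.1485)² + (+0.0235)² + (+0.1615)² = 0.1729
Variance = 0.1729 / 6 = 0.0288
SE* = √0.0288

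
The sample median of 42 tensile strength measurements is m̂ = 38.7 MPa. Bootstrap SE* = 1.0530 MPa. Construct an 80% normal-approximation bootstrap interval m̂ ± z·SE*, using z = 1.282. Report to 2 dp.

Margin = 1.282 × 1.0530 = 1.350
Interval: 38.7 ± 1.350

(37.35, 40.05)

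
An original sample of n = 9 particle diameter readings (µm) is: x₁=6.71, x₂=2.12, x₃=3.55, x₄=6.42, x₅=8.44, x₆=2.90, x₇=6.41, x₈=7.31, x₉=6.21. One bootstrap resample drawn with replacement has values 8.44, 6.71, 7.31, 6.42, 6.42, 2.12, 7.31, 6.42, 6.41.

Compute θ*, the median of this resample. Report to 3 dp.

Sorted: 2.12, 6.41, 6.42, 6.42, 6.42, 6.71, 7.31, 7.31, 8.44
Median = middle value = 6.420

θ* = 6.420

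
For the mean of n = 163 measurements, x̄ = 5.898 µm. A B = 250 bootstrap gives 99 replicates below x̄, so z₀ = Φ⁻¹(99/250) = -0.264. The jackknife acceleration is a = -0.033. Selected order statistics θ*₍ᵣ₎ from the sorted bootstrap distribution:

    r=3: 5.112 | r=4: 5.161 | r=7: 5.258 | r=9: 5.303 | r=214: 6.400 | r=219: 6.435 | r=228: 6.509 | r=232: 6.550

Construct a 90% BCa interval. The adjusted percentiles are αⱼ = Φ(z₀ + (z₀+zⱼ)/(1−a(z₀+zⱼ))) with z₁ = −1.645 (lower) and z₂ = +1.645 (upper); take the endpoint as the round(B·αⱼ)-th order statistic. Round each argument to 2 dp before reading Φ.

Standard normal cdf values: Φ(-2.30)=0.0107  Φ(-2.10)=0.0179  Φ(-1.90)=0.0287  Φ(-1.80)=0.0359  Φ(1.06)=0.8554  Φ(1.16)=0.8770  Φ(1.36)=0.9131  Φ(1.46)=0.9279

Lower: z₀ + z₁ = -0.264 + (-1.645) = -1.909; 1 − a(z₀+z₁) = 1 − (-0.033)(-1.909) = 0.9370; argument = -0.264 + (-1.909)/0.9370 = -2.3013 → -2.30.
α₁ = Φ(-2.30) = 0.0107; rank = round(250 × 0.0107) = 3; θ*₍3₎ = 5.112.
Upper: z₀ + z₂ = 1.381; 1 − a(z₀+z₂) = 1.0456; argument = 1.0568 → 1.06; α₂ = 0.8554; rank = 214; θ*₍214₎ = 6.400.

(5.112, 6.400)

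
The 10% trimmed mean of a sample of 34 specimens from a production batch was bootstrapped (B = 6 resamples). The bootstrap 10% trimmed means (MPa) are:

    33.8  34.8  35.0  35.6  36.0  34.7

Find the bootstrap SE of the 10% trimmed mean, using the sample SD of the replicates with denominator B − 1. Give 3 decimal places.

Bootstrap SE is the standard deviation of the 6 replicate 10% trimmed means.
Mean of replicates: (33.8 + 34.8 + 35.0 + 35.6 + 36.0 + 34.7) / 6 = 209.9000 / 6 = 34.9833
Sum of squared deviations: (−1.1833)² + (−0.1833)² + (+0.0167)² + (+0.6167)² + (+1.0167)² + (−0.2833)² = 2.9283
Variance = 2.9283 / 5 = 0.5857
SE* = √0.5857

SE* = 0.765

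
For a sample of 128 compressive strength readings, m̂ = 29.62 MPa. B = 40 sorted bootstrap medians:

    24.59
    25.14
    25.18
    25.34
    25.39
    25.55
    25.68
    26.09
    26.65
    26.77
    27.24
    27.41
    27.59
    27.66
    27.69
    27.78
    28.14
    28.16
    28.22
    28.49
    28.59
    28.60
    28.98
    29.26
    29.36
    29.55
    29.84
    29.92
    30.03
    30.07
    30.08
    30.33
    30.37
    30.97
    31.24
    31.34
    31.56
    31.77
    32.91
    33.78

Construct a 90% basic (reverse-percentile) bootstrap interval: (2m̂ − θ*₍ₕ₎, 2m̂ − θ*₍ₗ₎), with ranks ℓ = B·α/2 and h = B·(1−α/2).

(27.47, 34.10)

Percentile endpoints at ranks 2 and 38: θ*₍2₎ = 25.14, θ*₍38₎ = 31.77.
Basic interval reflects these around m̂:
  lower = 2 × 29.62 − 31.77 = 27.47
  upper = 2 × 29.62 − 25.14 = 34.10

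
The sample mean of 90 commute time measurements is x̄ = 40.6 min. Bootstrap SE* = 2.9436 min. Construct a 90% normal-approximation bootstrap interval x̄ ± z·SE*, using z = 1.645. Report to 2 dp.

(35.76, 45.44)

Margin = 1.645 × 2.9436 = 4.842
Interval: 40.6 ± 4.842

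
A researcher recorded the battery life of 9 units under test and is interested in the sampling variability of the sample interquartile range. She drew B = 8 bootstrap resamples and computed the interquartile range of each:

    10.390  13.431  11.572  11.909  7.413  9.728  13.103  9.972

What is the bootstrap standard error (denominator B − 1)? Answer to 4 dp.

SE* = 1.9774

Bootstrap SE is the standard deviation of the 8 replicate interquartile ranges.
Mean of replicates: (10.390 + 13.431 + 11.572 + 11.909 + 7.413 + 9.728 + 13.103 + 9.972) / 8 = 87.51800 / 8 = 10.93975
Sum of squared deviations: (−0.54975)² + (+2.49125)² + (+0.63225)² + (+0.96925)² + (−3.52675)² + (−1.21175)² + (+2.16325)² + (−0.96775)² = 27.37023
Variance = 27.37023 / 7 = 3.91003
SE* = √3.91003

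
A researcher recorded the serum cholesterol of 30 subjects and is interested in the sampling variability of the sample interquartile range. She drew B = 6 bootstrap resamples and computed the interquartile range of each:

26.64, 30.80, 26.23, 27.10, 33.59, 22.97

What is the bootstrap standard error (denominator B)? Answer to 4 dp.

Bootstrap SE is the standard deviation of the 6 replicate interquartile ranges.
Mean of replicates: (26.64 + 30.80 + 26.23 + 27.10 + 33.59 + 22.97) / 6 = 167.33000 / 6 = 27.88833
Sum of squared deviations: (−1.24833)² + (+2.91167)² + (−1.65833)² + (−0.78833)² + (+5.70167)² + (−4.91833)² = 70.10668
Variance = 70.10668 / 6 = 11.68445
SE* = √11.68445

SE* = 3.4183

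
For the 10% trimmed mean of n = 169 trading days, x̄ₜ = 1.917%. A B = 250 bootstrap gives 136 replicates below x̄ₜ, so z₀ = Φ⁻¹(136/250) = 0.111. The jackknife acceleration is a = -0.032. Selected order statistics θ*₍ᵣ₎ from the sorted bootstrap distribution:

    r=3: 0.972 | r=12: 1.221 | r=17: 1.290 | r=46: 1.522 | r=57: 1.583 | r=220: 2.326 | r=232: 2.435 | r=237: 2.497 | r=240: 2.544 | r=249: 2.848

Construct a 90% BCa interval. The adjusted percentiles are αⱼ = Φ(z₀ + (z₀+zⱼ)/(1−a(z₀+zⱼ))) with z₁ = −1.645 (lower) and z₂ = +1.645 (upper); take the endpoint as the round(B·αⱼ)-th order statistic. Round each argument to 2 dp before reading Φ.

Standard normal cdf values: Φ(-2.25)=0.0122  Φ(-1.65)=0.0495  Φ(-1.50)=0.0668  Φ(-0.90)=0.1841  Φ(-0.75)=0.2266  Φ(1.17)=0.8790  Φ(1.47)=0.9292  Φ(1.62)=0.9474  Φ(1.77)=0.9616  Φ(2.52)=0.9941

Lower: z₀ + z₁ = 0.111 + (-1.645) = -1.534; 1 − a(z₀+z₁) = 1 − (-0.032)(-1.534) = 0.9509; argument = 0.111 + (-1.534)/0.9509 = -1.5022 → -1.50.
α₁ = Φ(-1.50) = 0.0668; rank = round(250 × 0.0668) = 17; θ*₍17₎ = 1.290.
Upper: z₀ + z₂ = 1.756; 1 − a(z₀+z₂) = 1.0562; argument = 1.7736 → 1.77; α₂ = 0.9616; rank = 240; θ*₍240₎ = 2.544.

(1.290, 2.544)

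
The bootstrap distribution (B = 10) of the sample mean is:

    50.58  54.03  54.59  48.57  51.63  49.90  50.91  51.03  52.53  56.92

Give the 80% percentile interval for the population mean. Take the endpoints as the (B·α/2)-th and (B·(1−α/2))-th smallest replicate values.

Sorted replicates: 48.57, 49.90, 50.58, 50.91, 51.03, 51.63, 52.53, 54.03, 54.59, 56.92
α = 0.20; lower rank = 10 × 0.100 = 1; upper rank = 10 × 0.900 = 9.
The 1st smallest replicate is 48.57; the 9th is 54.59.

(48.57, 54.59)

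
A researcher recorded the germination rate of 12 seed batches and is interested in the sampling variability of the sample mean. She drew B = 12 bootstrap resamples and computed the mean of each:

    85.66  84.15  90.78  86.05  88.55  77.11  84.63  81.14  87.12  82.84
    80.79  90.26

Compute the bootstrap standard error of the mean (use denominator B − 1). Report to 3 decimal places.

Bootstrap SE is the standard deviation of the 12 replicate means.
Mean of replicates: (85.66 + 84.15 + 90.78 + 86.05 + 88.55 + 77.11 + 84.63 + 81.14 + 87.12 + 82.84 + 80.79 + 90.26) / 12 = 1019.0800 / 12 = 84.9233
Sum of squared deviations: (+0.7367)² + (−0.7733)² + (+5.8567)² + (+1.1267)² + (+3.6267)² + (−7.8133)² + (−0.2933)² + (−3.7833)² + (+2.1967)² + (−2.0833)² + (−4.1333)² + (+5.3367)² = 180.0413
Variance = 180.0413 / 11 = 16.3674
SE* = √16.3674

SE* = 4.046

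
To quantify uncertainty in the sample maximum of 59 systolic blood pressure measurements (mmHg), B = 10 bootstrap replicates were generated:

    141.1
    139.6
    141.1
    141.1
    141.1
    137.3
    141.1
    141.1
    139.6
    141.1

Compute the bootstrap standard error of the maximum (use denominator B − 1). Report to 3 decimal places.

Bootstrap SE is the standard deviation of the 10 replicate maximums.
Mean of replicates: (141.1 + 139.6 + 141.1 + 141.1 + 141.1 + 137.3 + 141.1 + 141.1 + 139.6 + 141.1) / 10 = 1404.2000 / 10 = 140.4200
Sum of squared deviations: (+0.6800)² + (−0.8200)² + (+0.6800)² + (+0.6800)² + (+0.6800)² + (−3.1200)² + (+0.6800)² + (+0.6800)² + (−0.8200)² + (+0.6800)² = 14.3160
Variance = 14.3160 / 9 = 1.5907
SE* = √1.5907

SE* = 1.261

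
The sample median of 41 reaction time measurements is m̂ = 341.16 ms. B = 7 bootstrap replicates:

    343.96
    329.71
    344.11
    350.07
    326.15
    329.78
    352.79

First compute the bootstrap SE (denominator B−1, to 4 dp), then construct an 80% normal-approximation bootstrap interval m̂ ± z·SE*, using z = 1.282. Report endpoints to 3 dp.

(327.332, 354.988)

Mean of replicates = 339.5100; sum of squared deviations = 698.0370; SE* = √(698.0370/6) = 10.7861
Margin = 1.282 × 10.7861 = 13.8278
Interval: 341.16 ± 13.8278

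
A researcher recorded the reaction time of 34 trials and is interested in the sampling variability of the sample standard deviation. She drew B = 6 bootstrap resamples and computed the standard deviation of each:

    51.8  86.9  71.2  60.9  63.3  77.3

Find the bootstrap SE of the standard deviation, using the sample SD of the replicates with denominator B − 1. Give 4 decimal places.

SE* = 12.5455

Bootstrap SE is the standard deviation of the 6 replicate standard deviations.
Mean of replicates: (51.8 + 86.9 + 71.2 + 60.9 + 63.3 + 77.3) / 6 = 411.40000 / 6 = 68.56667
Sum of squared deviations: (−16.76667)² + (+18.33333)² + (+2.63333)² + (−7.66667)² + (−5.26667)² + (+8.73333)² = 786.95333
Variance = 786.95333 / 5 = 157.39067
SE* = √157.39067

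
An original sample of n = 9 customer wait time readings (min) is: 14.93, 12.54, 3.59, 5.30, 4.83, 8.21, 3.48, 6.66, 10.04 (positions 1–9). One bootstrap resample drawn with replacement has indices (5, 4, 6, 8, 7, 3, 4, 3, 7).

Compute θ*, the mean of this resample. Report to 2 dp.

θ* = 4.94

Resample values: 4.83, 5.30, 8.21, 6.66, 3.48, 3.59, 5.30, 3.59, 3.48.
Mean = (4.83 + 5.30 + 8.21 + 6.66 + 3.48 + 3.59 + 5.30 + 3.59 + 3.48) / 9 = 44.440 / 9 = 4.94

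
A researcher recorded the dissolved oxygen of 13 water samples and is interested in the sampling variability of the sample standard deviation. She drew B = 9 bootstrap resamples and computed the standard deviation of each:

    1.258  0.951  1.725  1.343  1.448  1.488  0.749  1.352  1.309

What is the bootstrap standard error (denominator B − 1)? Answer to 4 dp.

SE* = 0.2892

Bootstrap SE is the standard deviation of the 9 replicate standard deviations.
Mean of replicates: (1.258 + 0.951 + 1.725 + 1.343 + 1.448 + 1.488 + 0.749 + 1.352 + 1.309) / 9 = 11.62300 / 9 = 1.29144
Sum of squared deviations: (−0.03344)² + (−0.34044)² + (+0.43356)² + (+0.05156)² + (+0.15656)² + (+0.19656)² + (−0.54244)² + (+0.06056)² + (+0.01756)² = 0.66901
Variance = 0.66901 / 8 = 0.08363
SE* = √0.08363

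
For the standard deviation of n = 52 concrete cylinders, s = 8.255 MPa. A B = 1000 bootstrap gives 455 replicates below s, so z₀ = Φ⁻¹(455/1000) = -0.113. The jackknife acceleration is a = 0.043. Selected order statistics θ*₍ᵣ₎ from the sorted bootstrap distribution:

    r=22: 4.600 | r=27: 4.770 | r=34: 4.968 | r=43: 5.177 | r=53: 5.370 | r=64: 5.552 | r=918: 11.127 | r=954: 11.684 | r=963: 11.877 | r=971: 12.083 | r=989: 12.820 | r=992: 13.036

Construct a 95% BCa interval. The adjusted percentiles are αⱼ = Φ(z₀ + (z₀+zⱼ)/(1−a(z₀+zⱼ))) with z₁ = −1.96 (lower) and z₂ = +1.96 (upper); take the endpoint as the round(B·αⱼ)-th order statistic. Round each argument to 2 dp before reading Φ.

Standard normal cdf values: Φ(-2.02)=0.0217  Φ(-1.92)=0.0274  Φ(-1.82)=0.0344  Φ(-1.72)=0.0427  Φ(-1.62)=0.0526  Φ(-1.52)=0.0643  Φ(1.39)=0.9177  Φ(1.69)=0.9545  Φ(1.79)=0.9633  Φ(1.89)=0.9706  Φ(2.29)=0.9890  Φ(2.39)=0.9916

Lower: z₀ + z₁ = -0.113 + (-1.960) = -2.073; 1 − a(z₀+z₁) = 1 − (0.043)(-2.073) = 1.0891; argument = -0.113 + (-2.073)/1.0891 = -2.0163 → -2.02.
α₁ = Φ(-2.02) = 0.0217; rank = round(1000 × 0.0217) = 22; θ*₍22₎ = 4.600.
Upper: z₀ + z₂ = 1.847; 1 − a(z₀+z₂) = 0.9206; argument = 1.8933 → 1.89; α₂ = 0.9706; rank = 971; θ*₍971₎ = 12.083.

(4.600, 12.083)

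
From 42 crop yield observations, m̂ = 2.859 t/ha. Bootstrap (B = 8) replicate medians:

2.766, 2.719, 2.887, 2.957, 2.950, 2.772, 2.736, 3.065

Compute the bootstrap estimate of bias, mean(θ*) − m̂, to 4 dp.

mean(θ*) = (2.766 + 2.719 + 2.887 + 2.957 + 2.950 + 2.772 + 2.736 + 3.065) / 8 = 2.85650
bias = 2.85650 − 2.859

bias = −0.0025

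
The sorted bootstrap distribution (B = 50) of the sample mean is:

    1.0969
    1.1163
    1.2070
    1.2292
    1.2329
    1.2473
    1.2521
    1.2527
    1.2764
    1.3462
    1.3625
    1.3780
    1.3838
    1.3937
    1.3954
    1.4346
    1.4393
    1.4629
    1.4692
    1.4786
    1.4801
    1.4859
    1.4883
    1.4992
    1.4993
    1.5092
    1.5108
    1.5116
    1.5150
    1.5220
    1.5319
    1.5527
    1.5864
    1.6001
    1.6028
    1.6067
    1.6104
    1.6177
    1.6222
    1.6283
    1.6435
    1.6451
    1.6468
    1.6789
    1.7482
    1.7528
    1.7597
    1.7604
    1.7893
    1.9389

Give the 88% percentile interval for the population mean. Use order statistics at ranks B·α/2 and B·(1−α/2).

(1.2070, 1.7597)

α = 0.12; lower rank = 50 × 0.060 = 3; upper rank = 50 × 0.940 = 47.
The 3rd smallest replicate is 1.2070; the 47th is 1.7597.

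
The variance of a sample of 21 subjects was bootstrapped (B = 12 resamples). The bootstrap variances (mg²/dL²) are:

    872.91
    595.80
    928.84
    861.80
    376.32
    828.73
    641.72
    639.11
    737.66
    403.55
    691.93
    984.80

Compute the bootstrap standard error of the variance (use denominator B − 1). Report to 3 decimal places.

SE* = 194.470

Bootstrap SE is the standard deviation of the 12 replicate variances.
Mean of replicates: (872.91 + 595.80 + 928.84 + 861.80 + 376.32 + 828.73 + 641.72 + 639.11 + 737.66 + 403.55 + 691.93 + 984.80) / 12 = 8563.1700 / 12 = 713.5975
Sum of squared deviations: (+159.3125)² + (−117.7975)² + (+215.2425)² + (+148.2025)² + (−337.2775)² + (+115.1325)² + (−71.8775)² + (−74.4875)² + (+24.0625)² + (−310.0475)² + (−21.6675)² + (+271.2025)² = 416005.1384
Variance = 416005.1384 / 11 = 37818.6489
SE* = √37818.6489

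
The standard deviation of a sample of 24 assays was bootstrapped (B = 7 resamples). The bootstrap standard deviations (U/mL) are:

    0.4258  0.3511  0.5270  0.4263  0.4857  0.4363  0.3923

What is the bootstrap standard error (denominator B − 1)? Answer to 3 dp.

Bootstrap SE is the standard deviation of the 7 replicate standard deviations.
Mean of replicates: (0.4258 + 0.3511 + 0.5270 + 0.4263 + 0.4857 + 0.4363 + 0.3923) / 7 = 3.04450 / 7 = 0.43493
Sum of squared deviations: (−0.00913)² + (−0.08383)² + (+0.09207)² + (−0.00863)² + (+0.05077)² + (+0.00137)² + (−0.04263)² = 0.02006
Variance = 0.02006 / 6 = 0.00334
SE* = √0.00334

SE* = 0.058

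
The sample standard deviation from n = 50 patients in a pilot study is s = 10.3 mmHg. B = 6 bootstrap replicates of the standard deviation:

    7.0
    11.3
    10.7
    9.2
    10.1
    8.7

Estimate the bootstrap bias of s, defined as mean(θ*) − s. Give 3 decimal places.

bias = −0.800

mean(θ*) = (7.0 + 11.3 + 10.7 + 9.2 + 10.1 + 8.7) / 6 = 9.5000
bias = 9.5000 − 10.3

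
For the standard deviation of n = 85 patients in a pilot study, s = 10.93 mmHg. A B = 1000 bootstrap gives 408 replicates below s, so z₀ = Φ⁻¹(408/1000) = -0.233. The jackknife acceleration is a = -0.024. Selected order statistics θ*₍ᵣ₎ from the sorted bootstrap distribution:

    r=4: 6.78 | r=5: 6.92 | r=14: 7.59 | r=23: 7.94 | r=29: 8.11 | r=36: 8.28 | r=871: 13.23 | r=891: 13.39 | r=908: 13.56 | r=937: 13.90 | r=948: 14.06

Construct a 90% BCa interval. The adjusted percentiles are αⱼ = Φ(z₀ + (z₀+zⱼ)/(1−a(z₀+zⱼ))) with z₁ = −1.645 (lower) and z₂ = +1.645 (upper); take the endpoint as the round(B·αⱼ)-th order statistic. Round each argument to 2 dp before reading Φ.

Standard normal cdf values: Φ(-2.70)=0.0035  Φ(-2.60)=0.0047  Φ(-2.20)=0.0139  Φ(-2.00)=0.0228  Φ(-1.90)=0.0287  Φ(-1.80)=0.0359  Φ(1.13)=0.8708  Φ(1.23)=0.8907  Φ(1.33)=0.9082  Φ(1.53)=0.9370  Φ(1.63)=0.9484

Lower: z₀ + z₁ = -0.233 + (-1.645) = -1.878; 1 − a(z₀+z₁) = 1 − (-0.024)(-1.878) = 0.9549; argument = -0.233 + (-1.878)/0.9549 = -2.1996 → -2.20.
α₁ = Φ(-2.20) = 0.0139; rank = round(1000 × 0.0139) = 14; θ*₍14₎ = 7.59.
Upper: z₀ + z₂ = 1.412; 1 − a(z₀+z₂) = 1.0339; argument = 1.1327 → 1.13; α₂ = 0.8708; rank = 871; θ*₍871₎ = 13.23.

(7.59, 13.23)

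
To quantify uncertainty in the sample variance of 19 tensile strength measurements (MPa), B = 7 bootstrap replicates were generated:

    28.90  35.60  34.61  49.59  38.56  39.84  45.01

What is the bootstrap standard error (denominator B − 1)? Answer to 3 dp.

Bootstrap SE is the standard deviation of the 7 replicate variances.
Mean of replicates: (28.90 + 35.60 + 34.61 + 49.59 + 38.56 + 39.84 + 45.01) / 7 = 272.1100 / 7 = 38.8729
Sum of squared deviations: (−9.9729)² + (−3.2729)² + (−4.2629)² + (+10.7171)² + (−0.3129)² + (+0.9671)² + (+6.1371)² = 281.8963
Variance = 281.8963 / 6 = 46.9827
SE* = √46.9827

SE* = 6.854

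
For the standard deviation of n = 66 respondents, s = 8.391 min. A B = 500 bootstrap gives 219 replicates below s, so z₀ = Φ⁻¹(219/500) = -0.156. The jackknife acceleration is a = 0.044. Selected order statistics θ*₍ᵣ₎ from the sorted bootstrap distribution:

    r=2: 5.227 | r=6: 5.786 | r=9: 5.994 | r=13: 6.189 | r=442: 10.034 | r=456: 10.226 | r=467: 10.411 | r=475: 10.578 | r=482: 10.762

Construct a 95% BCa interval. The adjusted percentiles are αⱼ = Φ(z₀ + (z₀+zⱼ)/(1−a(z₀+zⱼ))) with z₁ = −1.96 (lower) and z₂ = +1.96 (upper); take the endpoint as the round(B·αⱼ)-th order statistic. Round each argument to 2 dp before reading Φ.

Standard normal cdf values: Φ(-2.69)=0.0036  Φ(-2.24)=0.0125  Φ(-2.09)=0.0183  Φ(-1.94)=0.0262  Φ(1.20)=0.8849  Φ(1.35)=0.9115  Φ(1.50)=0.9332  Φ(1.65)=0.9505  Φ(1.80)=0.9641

Lower: z₀ + z₁ = -0.156 + (-1.960) = -2.116; 1 − a(z₀+z₁) = 1 − (0.044)(-2.116) = 1.0931; argument = -0.156 + (-2.116)/1.0931 = -2.0918 → -2.09.
α₁ = Φ(-2.09) = 0.0183; rank = round(500 × 0.0183) = 9; θ*₍9₎ = 5.994.
Upper: z₀ + z₂ = 1.804; 1 − a(z₀+z₂) = 0.9206; argument = 1.8035 → 1.80; α₂ = 0.9641; rank = 482; θ*₍482₎ = 10.762.

(5.994, 10.762)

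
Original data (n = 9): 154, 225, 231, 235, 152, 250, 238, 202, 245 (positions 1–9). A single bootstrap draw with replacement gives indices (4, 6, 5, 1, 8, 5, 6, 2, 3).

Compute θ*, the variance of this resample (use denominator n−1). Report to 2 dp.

θ* = 1781.25

Resample values: 235, 250, 152, 154, 202, 152, 250, 225, 231.
Mean = 205.6667; sum of squared deviations = 14250.0000
s² = 14250.0000 / 8 = 1781.2500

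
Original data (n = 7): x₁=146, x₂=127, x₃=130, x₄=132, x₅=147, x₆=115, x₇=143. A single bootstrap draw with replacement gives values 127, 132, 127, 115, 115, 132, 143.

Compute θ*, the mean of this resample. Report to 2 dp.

Mean = (127 + 132 + 127 + 115 + 115 + 132 + 143) / 7 = 891.0 / 7 = 127.29

θ* = 127.29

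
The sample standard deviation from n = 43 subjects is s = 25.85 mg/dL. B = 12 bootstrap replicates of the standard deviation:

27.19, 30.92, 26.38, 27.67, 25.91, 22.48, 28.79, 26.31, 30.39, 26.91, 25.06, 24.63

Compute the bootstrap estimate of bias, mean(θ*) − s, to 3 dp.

mean(θ*) = (27.19 + 30.92 + 26.38 + 27.67 + 25.91 + 22.48 + 28.79 + 26.31 + 30.39 + 26.91 + 25.06 + 24.63) / 12 = 26.8867
bias = 26.8867 − 25.85

bias = +1.037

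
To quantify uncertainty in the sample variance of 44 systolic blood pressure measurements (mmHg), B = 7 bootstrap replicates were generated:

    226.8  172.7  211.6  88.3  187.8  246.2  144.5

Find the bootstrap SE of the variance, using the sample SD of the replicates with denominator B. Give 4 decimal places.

SE* = 49.7260

Bootstrap SE is the standard deviation of the 7 replicate variances.
Mean of replicates: (226.8 + 172.7 + 211.6 + 88.3 + 187.8 + 246.2 + 144.5) / 7 = 1277.90000 / 7 = 182.55714
Sum of squared deviations: (+44.24286)² + (−9.85714)² + (+29.04286)² + (−94.25714)² + (+5.24286)² + (+63.64286)² + (−38.05714)² = 17308.73714
Variance = 17308.73714 / 7 = 2472.67673
SE* = √2472.67673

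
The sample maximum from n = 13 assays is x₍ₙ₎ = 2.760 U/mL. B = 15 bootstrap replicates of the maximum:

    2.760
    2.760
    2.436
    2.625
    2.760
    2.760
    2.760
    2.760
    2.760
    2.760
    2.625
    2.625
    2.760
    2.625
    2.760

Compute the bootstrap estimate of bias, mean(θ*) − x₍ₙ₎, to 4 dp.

bias = −0.0576

mean(θ*) = (2.760 + 2.760 + 2.436 + 2.625 + 2.760 + 2.760 + 2.760 + 2.760 + 2.760 + 2.760 + 2.625 + 2.625 + 2.760 + 2.625 + 2.760) / 15 = 2.70240
bias = 2.70240 − 2.760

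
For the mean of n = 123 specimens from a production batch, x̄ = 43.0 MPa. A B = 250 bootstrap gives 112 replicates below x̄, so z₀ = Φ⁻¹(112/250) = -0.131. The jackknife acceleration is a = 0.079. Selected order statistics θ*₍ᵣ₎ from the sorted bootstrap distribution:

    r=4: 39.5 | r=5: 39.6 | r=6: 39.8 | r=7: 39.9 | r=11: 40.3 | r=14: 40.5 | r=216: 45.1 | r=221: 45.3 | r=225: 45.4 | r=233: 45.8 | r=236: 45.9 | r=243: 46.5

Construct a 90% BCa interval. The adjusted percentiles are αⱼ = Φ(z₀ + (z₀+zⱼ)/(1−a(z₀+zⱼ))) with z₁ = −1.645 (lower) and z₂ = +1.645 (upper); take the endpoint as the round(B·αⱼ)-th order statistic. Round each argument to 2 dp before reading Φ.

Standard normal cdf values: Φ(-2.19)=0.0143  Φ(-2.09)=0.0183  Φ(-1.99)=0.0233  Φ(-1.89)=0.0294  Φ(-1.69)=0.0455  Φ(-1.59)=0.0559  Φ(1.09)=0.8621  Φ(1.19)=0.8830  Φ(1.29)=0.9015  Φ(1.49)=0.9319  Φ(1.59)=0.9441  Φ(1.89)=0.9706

Lower: z₀ + z₁ = -0.131 + (-1.645) = -1.776; 1 − a(z₀+z₁) = 1 − (0.079)(-1.776) = 1.1403; argument = -0.131 + (-1.776)/1.1403 = -1.6885 → -1.69.
α₁ = Φ(-1.69) = 0.0455; rank = round(250 × 0.0455) = 11; θ*₍11₎ = 40.3.
Upper: z₀ + z₂ = 1.514; 1 − a(z₀+z₂) = 0.8804; argument = 1.5887 → 1.59; α₂ = 0.9441; rank = 236; θ*₍236₎ = 45.9.

(40.3, 45.9)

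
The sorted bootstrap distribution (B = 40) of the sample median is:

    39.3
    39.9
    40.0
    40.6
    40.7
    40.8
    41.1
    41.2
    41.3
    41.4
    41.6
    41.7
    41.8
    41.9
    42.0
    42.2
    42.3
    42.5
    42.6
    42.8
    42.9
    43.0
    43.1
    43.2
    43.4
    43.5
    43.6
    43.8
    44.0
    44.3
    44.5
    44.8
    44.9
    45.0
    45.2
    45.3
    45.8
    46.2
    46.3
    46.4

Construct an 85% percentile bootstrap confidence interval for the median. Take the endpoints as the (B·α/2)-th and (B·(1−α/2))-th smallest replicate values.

α = 0.15; lower rank = 40 × 0.075 = 3; upper rank = 40 × 0.925 = 37.
The 3rd smallest replicate is 40.0; the 37th is 45.8.

(40.0, 45.8)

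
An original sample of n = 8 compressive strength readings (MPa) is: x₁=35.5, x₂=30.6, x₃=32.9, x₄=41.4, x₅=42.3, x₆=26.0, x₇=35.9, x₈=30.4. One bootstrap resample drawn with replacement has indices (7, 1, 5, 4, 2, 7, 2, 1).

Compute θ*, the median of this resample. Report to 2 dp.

θ* = 35.70

Resample values: 35.9, 35.5, 42.3, 41.4, 30.6, 35.9, 30.6, 35.5.
Sorted: 30.6, 30.6, 35.5, 35.5, 35.9, 35.9, 41.4, 42.3
Median = average of the two middle values = 35.70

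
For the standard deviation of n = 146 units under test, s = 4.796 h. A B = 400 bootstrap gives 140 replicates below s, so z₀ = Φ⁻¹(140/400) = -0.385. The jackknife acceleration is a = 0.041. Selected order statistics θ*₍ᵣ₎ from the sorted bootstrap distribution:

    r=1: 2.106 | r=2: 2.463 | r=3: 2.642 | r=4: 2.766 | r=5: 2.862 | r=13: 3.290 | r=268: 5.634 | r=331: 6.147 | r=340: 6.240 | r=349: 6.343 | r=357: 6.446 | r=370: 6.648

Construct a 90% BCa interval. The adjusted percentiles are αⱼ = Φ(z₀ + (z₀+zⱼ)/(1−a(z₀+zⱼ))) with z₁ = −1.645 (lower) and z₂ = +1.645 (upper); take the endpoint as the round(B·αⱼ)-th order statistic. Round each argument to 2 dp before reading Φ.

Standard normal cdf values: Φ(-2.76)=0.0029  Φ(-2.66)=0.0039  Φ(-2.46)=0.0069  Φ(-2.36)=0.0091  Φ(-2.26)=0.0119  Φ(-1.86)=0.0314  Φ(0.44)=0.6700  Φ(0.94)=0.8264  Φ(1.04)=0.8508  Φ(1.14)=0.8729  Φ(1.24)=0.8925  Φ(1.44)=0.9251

Lower: z₀ + z₁ = -0.385 + (-1.645) = -2.030; 1 − a(z₀+z₁) = 1 − (0.041)(-2.030) = 1.0832; argument = -0.385 + (-2.030)/1.0832 = -2.2590 → -2.26.
α₁ = Φ(-2.26) = 0.0119; rank = round(400 × 0.0119) = 5; θ*₍5₎ = 2.862.
Upper: z₀ + z₂ = 1.260; 1 − a(z₀+z₂) = 0.9483; argument = 0.9436 → 0.94; α₂ = 0.8264; rank = 331; θ*₍331₎ = 6.147.

(2.862, 6.147)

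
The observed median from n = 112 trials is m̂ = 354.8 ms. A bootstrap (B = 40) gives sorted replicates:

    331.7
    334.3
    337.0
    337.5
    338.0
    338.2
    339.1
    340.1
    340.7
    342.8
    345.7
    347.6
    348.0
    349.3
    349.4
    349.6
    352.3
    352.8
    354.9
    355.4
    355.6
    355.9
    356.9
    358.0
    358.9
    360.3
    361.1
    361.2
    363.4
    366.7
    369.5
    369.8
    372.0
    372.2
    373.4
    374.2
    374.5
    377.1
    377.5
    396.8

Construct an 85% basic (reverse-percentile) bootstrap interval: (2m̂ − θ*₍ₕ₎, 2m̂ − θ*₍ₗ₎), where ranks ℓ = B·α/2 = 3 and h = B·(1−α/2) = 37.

Percentile endpoints at ranks 3 and 37: θ*₍3₎ = 337.0, θ*₍37₎ = 374.5.
Basic interval reflects these around m̂:
  lower = 2 × 354.8 − 374.5 = 335.1
  upper = 2 × 354.8 − 337.0 = 372.6

(335.1, 372.6)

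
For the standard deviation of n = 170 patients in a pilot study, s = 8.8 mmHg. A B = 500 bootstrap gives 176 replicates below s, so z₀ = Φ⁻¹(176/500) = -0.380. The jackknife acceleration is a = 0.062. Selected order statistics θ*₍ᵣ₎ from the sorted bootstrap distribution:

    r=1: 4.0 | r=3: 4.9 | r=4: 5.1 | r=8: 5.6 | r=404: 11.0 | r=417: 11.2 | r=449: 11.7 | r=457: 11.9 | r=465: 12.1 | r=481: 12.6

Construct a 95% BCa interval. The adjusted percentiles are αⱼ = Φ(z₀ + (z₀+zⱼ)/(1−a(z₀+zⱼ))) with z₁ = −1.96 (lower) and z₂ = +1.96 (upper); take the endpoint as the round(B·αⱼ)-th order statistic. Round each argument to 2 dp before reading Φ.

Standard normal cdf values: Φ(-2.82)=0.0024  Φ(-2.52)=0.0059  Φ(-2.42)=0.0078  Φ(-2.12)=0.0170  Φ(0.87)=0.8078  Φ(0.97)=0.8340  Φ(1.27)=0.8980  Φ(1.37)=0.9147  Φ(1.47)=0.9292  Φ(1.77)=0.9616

(5.1, 11.9)

Lower: z₀ + z₁ = -0.380 + (-1.960) = -2.340; 1 − a(z₀+z₁) = 1 − (0.062)(-2.340) = 1.1451; argument = -0.380 + (-2.340)/1.1451 = -2.4235 → -2.42.
α₁ = Φ(-2.42) = 0.0078; rank = round(500 × 0.0078) = 4; θ*₍4₎ = 5.1.
Upper: z₀ + z₂ = 1.580; 1 − a(z₀+z₂) = 0.9020; argument = 1.3716 → 1.37; α₂ = 0.9147; rank = 457; θ*₍457₎ = 11.9.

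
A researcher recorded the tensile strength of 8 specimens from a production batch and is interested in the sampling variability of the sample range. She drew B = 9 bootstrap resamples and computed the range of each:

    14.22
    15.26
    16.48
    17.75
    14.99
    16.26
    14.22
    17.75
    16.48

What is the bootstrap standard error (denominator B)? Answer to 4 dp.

Bootstrap SE is the standard deviation of the 9 replicate ranges.
Mean of replicates: (14.22 + 15.26 + 16.48 + 17.75 + 14.99 + 16.26 + 14.22 + 17.75 + 16.48) / 9 = 143.41000 / 9 = 15.93444
Sum of squared deviations: (−1.71444)² + (−0.67444)² + (+0.54556)² + (+1.81556)² + (−0.94444)² + (+0.32556)² + (−1.71444)² + (+1.81556)² + (+0.54556)² = 14.51922
Variance = 14.51922 / 9 = 1.61325
SE* = √1.61325

SE* = 1.2701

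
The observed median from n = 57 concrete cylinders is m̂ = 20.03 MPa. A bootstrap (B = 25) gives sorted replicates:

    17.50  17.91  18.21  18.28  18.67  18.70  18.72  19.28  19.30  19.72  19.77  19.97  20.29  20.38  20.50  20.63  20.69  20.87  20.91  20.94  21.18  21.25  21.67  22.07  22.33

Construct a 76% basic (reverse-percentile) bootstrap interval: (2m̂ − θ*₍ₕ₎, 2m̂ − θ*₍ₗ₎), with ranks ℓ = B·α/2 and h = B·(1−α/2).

(18.81, 21.85)

Percentile endpoints at ranks 3 and 22: θ*₍3₎ = 18.21, θ*₍22₎ = 21.25.
Basic interval reflects these around m̂:
  lower = 2 × 20.03 − 21.25 = 18.81
  upper = 2 × 20.03 − 18.21 = 21.85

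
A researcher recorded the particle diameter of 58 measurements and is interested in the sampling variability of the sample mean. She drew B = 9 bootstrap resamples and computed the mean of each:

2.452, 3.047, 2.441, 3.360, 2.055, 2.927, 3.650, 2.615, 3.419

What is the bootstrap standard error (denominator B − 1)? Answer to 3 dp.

SE* = 0.533

Bootstrap SE is the standard deviation of the 9 replicate means.
Mean of replicates: (2.452 + 3.047 + 2.441 + 3.360 + 2.055 + 2.927 + 3.650 + 2.615 + 3.419) / 9 = 25.9660 / 9 = 2.8851
Sum of squared deviations: (−0.4331)² + (+0.1619)² + (−0.4441)² + (+0.4749)² + (−0.8301)² + (+0.0419)² + (+0.7649)² + (−0.2701)² + (+0.5339)² = 2.2704
Variance = 2.2704 / 8 = 0.2838
SE* = √0.2838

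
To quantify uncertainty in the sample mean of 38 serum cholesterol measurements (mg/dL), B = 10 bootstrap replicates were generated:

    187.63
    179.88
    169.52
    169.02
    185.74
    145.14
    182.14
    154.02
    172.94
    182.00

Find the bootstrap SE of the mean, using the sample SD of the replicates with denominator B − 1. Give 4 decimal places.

SE* = 13.9531

Bootstrap SE is the standard deviation of the 10 replicate means.
Mean of replicates: (187.63 + 179.88 + 169.52 + 169.02 + 185.74 + 145.14 + 182.14 + 154.02 + 172.94 + 182.00) / 10 = 1728.03000 / 10 = 172.80300
Sum of squared deviations: (+14.82700)² + (+7.07700)² + (−3.28300)² + (−3.78300)² + (+12.93700)² + (−27.66300)² + (+9.33700)² + (−18.78300)² + (+0.13700)² + (+9.19700)² = 1752.20481
Variance = 1752.20481 / 9 = 194.68942
SE* = √194.68942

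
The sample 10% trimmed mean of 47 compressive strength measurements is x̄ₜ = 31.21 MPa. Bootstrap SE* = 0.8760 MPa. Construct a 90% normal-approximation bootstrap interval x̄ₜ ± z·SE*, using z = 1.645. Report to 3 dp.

(29.769, 32.651)

Margin = 1.645 × 0.8760 = 1.4410
Interval: 31.21 ± 1.4410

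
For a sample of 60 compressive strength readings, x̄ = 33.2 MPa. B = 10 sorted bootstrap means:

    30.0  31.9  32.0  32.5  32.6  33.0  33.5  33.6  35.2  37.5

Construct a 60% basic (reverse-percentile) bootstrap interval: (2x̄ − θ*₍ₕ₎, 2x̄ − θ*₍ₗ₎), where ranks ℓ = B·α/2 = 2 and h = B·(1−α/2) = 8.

(32.8, 34.5)

Percentile endpoints at ranks 2 and 8: θ*₍2₎ = 31.9, θ*₍8₎ = 33.6.
Basic interval reflects these around x̄:
  lower = 2 × 33.2 − 33.6 = 32.8
  upper = 2 × 33.2 − 31.9 = 34.5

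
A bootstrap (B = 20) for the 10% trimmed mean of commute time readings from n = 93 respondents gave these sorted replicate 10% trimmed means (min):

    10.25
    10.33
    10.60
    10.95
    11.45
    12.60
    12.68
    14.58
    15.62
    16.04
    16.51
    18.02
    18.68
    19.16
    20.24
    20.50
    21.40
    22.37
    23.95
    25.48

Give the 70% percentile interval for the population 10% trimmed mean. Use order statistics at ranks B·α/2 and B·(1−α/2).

(10.60, 21.40)

α = 0.30; lower rank = 20 × 0.150 = 3; upper rank = 20 × 0.850 = 17.
The 3rd smallest replicate is 10.60; the 17th is 21.40.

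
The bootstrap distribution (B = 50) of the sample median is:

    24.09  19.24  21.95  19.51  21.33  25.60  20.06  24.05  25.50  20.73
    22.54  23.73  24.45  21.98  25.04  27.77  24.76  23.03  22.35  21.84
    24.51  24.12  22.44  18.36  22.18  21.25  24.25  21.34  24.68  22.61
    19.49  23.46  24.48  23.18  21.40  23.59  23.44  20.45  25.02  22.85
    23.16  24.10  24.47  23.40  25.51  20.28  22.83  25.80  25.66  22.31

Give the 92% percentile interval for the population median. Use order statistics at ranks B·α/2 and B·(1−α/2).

Sorted replicates: 18.36, 19.24, 19.49, 19.51, 20.06, 20.28, 20.45, 20.73, 21.25, 21.33, 21.34, 21.40, 21.84, 21.95, 21.98, 22.18, 22.31, 22.35, 22.44, 22.54, 22.61, 22.83, 22.85, 23.03, 23.16, 23.18, 23.40, 23.44, 23.46, 23.59, 23.73, 24.05, 24.09, 24.10, 24.12, 24.25, 24.45, 24.47, 24.48, 24.51, 24.68, 24.76, 25.02, 25.04, 25.50, 25.51, 25.60, 25.66, 25.80, 27.77
α = 0.08; lower rank = 50 × 0.040 = 2; upper rank = 50 × 0.960 = 48.
The 2nd smallest replicate is 19.24; the 48th is 25.66.

(19.24, 25.66)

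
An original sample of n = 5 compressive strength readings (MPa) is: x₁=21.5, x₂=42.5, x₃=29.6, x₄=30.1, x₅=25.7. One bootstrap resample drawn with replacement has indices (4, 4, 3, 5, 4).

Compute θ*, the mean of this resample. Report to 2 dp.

θ* = 29.12

Resample values: 30.1, 30.1, 29.6, 25.7, 30.1.
Mean = (30.1 + 30.1 + 29.6 + 25.7 + 30.1) / 5 = 145.60 / 5 = 29.12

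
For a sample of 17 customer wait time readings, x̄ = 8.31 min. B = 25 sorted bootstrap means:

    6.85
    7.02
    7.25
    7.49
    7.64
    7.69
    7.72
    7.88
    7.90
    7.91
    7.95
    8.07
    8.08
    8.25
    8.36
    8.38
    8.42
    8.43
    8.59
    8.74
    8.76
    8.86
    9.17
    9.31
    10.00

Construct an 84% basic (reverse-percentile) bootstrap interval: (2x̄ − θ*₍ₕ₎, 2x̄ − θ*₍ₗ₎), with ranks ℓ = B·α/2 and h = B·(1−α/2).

(7.45, 9.60)

Percentile endpoints at ranks 2 and 23: θ*₍2₎ = 7.02, θ*₍23₎ = 9.17.
Basic interval reflects these around x̄:
  lower = 2 × 8.31 − 9.17 = 7.45
  upper = 2 × 8.31 − 7.02 = 9.60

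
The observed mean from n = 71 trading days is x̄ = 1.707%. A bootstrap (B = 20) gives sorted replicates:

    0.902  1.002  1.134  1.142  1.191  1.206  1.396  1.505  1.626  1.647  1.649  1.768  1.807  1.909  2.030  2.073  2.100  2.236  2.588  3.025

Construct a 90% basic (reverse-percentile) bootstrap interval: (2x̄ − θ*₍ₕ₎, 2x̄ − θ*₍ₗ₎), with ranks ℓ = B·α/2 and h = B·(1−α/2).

(0.826, 2.512)

Percentile endpoints at ranks 1 and 19: θ*₍1₎ = 0.902, θ*₍19₎ = 2.588.
Basic interval reflects these around x̄:
  lower = 2 × 1.707 − 2.588 = 0.826
  upper = 2 × 1.707 − 0.902 = 2.512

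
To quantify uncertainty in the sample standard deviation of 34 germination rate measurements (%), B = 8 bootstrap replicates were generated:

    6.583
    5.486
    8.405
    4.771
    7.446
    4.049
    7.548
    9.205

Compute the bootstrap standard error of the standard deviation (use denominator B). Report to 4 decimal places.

Bootstrap SE is the standard deviation of the 8 replicate standard deviations.
Mean of replicates: (6.583 + 5.486 + 8.405 + 4.771 + 7.446 + 4.049 + 7.548 + 9.205) / 8 = 53.49300 / 8 = 6.68663
Sum of squared deviations: (−0.10363)² + (−1.20063)² + (+1.71837)² + (−1.91563)² + (+0.75937)² + (−2.63762)² + (+0.86137)² + (+2.51837)² = 22.69257
Variance = 22.69257 / 8 = 2.83657
SE* = √2.83657

SE* = 1.6842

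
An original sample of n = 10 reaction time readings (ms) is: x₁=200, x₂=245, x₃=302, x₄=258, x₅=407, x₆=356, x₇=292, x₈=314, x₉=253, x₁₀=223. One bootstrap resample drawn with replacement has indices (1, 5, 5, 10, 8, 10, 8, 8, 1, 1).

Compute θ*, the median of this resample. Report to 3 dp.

Resample values: 200, 407, 407, 223, 314, 223, 314, 314, 200, 200.
Sorted: 200, 200, 200, 223, 223, 314, 314, 314, 407, 407
Median = average of the two middle values = 268.500

θ* = 268.500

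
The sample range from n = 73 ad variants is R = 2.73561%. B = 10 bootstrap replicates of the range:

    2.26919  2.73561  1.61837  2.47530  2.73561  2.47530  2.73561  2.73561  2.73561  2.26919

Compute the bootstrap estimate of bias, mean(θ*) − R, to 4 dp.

mean(θ*) = (2.26919 + 2.73561 + 1.61837 + 2.47530 + 2.73561 + 2.47530 + 2.73561 + 2.73561 + 2.73561 + 2.26919) / 10 = 2.47854
bias = 2.47854 − 2.73561

bias = −0.2571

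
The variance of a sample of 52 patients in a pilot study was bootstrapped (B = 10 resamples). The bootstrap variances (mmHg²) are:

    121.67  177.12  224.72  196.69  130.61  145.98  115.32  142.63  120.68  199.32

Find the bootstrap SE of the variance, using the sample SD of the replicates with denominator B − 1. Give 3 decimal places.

SE* = 38.993

Bootstrap SE is the standard deviation of the 10 replicate variances.
Mean of replicates: (121.67 + 177.12 + 224.72 + 196.69 + 130.61 + 145.98 + 115.32 + 142.63 + 120.68 + 199.32) / 10 = 1574.7400 / 10 = 157.4740
Sum of squared deviations: (−35.8040)² + (+19.6460)² + (+67.2460)² + (+39.2160)² + (−26.8640)² + (−11.4940)² + (−42.1540)² + (−14.8440)² + (−36.7940)² + (+41.8460)² = 13683.7876
Variance = 13683.7876 / 9 = 1520.4208
SE* = √1520.4208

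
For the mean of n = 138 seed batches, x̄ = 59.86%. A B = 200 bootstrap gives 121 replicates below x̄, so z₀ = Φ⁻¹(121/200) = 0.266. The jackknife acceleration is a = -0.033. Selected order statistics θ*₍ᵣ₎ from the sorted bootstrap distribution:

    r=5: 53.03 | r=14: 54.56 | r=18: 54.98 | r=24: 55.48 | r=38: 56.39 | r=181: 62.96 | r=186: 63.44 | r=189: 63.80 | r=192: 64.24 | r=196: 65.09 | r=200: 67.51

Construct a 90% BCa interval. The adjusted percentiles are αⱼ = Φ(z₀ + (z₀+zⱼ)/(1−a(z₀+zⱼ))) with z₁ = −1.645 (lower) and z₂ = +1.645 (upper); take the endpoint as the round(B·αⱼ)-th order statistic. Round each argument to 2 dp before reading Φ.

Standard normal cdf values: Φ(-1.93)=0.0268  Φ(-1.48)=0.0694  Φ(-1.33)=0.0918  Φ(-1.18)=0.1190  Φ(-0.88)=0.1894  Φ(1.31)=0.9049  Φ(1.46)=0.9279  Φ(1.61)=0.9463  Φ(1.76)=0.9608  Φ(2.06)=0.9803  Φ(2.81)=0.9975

Lower: z₀ + z₁ = 0.266 + (-1.645) = -1.379; 1 − a(z₀+z₁) = 1 − (-0.033)(-1.379) = 0.9545; argument = 0.266 + (-1.379)/0.9545 = -1.1787 → -1.18.
α₁ = Φ(-1.18) = 0.1190; rank = round(200 × 0.1190) = 24; θ*₍24₎ = 55.48.
Upper: z₀ + z₂ = 1.911; 1 − a(z₀+z₂) = 1.0631; argument = 2.0636 → 2.06; α₂ = 0.9803; rank = 196; θ*₍196₎ = 65.09.

(55.48, 65.09)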